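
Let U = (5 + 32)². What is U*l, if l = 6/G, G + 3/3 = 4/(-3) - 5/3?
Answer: -4107/2 ≈ -2053.5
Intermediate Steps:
G = -4 (G = -1 + (4/(-3) - 5/3) = -1 + (4*(-⅓) - 5*⅓) = -1 + (-4/3 - 5/3) = -1 - 3 = -4)
l = -3/2 (l = 6/(-4) = 6*(-¼) = -3/2 ≈ -1.5000)
U = 1369 (U = 37² = 1369)
U*l = 1369*(-3/2) = -4107/2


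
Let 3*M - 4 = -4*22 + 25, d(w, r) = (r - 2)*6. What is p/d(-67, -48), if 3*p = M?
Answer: 59/2700 ≈ 0.021852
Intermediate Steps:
d(w, r) = -12 + 6*r (d(w, r) = (-2 + r)*6 = -12 + 6*r)
M = -59/3 (M = 4/3 + (-4*22 + 25)/3 = 4/3 + (-88 + 25)/3 = 4/3 + (⅓)*(-63) = 4/3 - 21 = -59/3 ≈ -19.667)
p = -59/9 (p = (⅓)*(-59/3) = -59/9 ≈ -6.5556)
p/d(-67, -48) = -59/(9*(-12 + 6*(-48))) = -59/(9*(-12 - 288)) = -59/9/(-300) = -59/9*(-1/300) = 59/2700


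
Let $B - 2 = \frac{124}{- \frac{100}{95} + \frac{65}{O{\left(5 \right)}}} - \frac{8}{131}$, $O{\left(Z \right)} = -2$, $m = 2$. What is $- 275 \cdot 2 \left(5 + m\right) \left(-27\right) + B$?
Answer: $\frac{17361955328}{167025} \approx 1.0395 \cdot 10^{5}$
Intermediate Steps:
$B = - \frac{293422}{167025}$ ($B = 2 + \left(\frac{124}{- \frac{100}{95} + \frac{65}{-2}} - \frac{8}{131}\right) = 2 + \left(\frac{124}{\left(-100\right) \frac{1}{95} + 65 \left(- \frac{1}{2}\right)} - \frac{8}{131}\right) = 2 + \left(\frac{124}{- \frac{20}{19} - \frac{65}{2}} - \frac{8}{131}\right) = 2 + \left(\frac{124}{- \frac{1275}{38}} - \frac{8}{131}\right) = 2 + \left(124 \left(- \frac{38}{1275}\right) - \frac{8}{131}\right) = 2 - \frac{627472}{167025} = - \frac{293422}{167025} \approx -1.7568$)
$- 275 \cdot 2 \left(5 + m\right) \left(-27\right) + B = - 275 \cdot 2 \left(5 + 2\right) \left(-27\right) - \frac{293422}{167025} = - 275 \cdot 2 \cdot 7 \left(-27\right) - \frac{293422}{167025} = - 275 \cdot 14 \left(-27\right) - \frac{293422}{167025} = \left(-275\right) \left(-378\right) - \frac{293422}{167025} = 103950 - \frac{293422}{167025} = \frac{17361955328}{167025}$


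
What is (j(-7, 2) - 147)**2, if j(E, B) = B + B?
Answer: 20449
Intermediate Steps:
j(E, B) = 2*B
(j(-7, 2) - 147)**2 = (2*2 - 147)**2 = (4 - 147)**2 = (-143)**2 = 20449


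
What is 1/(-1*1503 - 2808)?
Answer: -1/4311 ≈ -0.00023196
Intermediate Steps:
1/(-1*1503 - 2808) = 1/(-1503 - 2808) = 1/(-4311) = -1/4311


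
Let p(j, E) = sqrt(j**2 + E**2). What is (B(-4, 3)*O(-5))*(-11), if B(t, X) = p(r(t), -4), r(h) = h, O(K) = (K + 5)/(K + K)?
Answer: 0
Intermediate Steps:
O(K) = (5 + K)/(2*K) (O(K) = (5 + K)/((2*K)) = (5 + K)*(1/(2*K)) = (5 + K)/(2*K))
p(j, E) = sqrt(E**2 + j**2)
B(t, X) = sqrt(16 + t**2) (B(t, X) = sqrt((-4)**2 + t**2) = sqrt(16 + t**2))
(B(-4, 3)*O(-5))*(-11) = (sqrt(16 + (-4)**2)*((1/2)*(5 - 5)/(-5)))*(-11) = (sqrt(16 + 16)*((1/2)*(-1/5)*0))*(-11) = (sqrt(32)*0)*(-11) = ((4*sqrt(2))*0)*(-11) = 0*(-11) = 0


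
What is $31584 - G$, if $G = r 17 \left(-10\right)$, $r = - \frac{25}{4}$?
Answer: $\frac{61043}{2} \approx 30522.0$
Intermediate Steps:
$r = - \frac{25}{4}$ ($r = \left(-25\right) \frac{1}{4} = - \frac{25}{4} \approx -6.25$)
$G = \frac{2125}{2}$ ($G = \left(- \frac{25}{4}\right) 17 \left(-10\right) = \left(- \frac{425}{4}\right) \left(-10\right) = \frac{2125}{2} \approx 1062.5$)
$31584 - G = 31584 - \frac{2125}{2} = \frac{61043}{2}$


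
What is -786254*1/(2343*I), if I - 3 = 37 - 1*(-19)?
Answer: -11074/1947 ≈ -5.6877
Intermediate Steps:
I = 59 (I = 3 + (37 - 1*(-19)) = 3 + (37 + 19) = 3 + 56 = 59)
-786254*1/(2343*I) = -786254/(-71*(-33)*59) = -786254/(2343*59) = -786254/138237 = -786254*1/138237 = -11074/1947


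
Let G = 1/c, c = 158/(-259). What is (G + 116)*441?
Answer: 7968429/158 ≈ 50433.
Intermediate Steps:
c = -158/259 (c = 158*(-1/259) = -158/259 ≈ -0.61004)
G = -259/158 (G = 1/(-158/259) = -259/158 ≈ -1.6392)
(G + 116)*441 = (-259/158 + 116)*441 = (18069/158)*441 = 7968429/158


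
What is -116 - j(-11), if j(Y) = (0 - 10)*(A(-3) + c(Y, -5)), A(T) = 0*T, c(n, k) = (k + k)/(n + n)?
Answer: -1226/11 ≈ -111.45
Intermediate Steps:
c(n, k) = k/n (c(n, k) = (2*k)/((2*n)) = (2*k)*(1/(2*n)) = k/n)
A(T) = 0
j(Y) = 50/Y (j(Y) = (0 - 10)*(0 - 5/Y) = -(-50)/Y = 50/Y)
-116 - j(-11) = -116 - 50/(-11) = -116 - 50*(-1)/11 = -116 - 1*(-50/11) = -116 + 50/11 = -1226/11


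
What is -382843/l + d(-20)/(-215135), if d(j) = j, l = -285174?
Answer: 16473726457/12270181698 ≈ 1.3426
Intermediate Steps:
-382843/l + d(-20)/(-215135) = -382843/(-285174) - 20/(-215135) = -382843*(-1/285174) - 20*(-1/215135) = 382843/285174 + 4/43027 = 16473726457/12270181698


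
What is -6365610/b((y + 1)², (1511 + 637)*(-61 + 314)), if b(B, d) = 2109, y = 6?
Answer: -2121870/703 ≈ -3018.3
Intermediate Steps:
-6365610/b((y + 1)², (1511 + 637)*(-61 + 314)) = -6365610/2109 = -6365610*1/2109 = -2121870/703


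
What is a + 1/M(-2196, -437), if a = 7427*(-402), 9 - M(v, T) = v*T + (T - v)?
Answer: -2870413726909/961402 ≈ -2.9857e+6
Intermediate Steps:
M(v, T) = 9 + v - T - T*v (M(v, T) = 9 - (v*T + (T - v)) = 9 - (T*v + (T - v)) = 9 - (T - v + T*v) = 9 + (v - T - T*v) = 9 + v - T - T*v)
a = -2985654
a + 1/M(-2196, -437) = -2985654 + 1/(9 - 2196 - 1*(-437) - 1*(-437)*(-2196)) = -2985654 + 1/(9 - 2196 + 437 - 959652) = -2985654 + 1/(-961402) = -2985654 - 1/961402 = -2870413726909/961402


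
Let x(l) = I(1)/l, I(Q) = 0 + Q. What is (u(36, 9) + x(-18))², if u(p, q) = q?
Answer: 25921/324 ≈ 80.003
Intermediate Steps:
I(Q) = Q
x(l) = 1/l
(u(36, 9) + x(-18))² = (9 + 1/(-18))² = (9 - 1/18)² = (161/18)² = 25921/324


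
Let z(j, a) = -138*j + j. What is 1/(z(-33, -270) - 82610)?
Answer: -1/78089 ≈ -1.2806e-5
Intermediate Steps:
z(j, a) = -137*j
1/(z(-33, -270) - 82610) = 1/(-137*(-33) - 82610) = 1/(4521 - 82610) = 1/(-78089) = -1/78089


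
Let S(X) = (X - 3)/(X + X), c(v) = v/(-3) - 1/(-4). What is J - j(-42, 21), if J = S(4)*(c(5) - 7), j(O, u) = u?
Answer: -2117/96 ≈ -22.052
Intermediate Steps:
c(v) = ¼ - v/3 (c(v) = v*(-⅓) - 1*(-¼) = -v/3 + ¼ = ¼ - v/3)
S(X) = (-3 + X)/(2*X) (S(X) = (-3 + X)/((2*X)) = (-3 + X)*(1/(2*X)) = (-3 + X)/(2*X))
J = -101/96 (J = ((½)*(-3 + 4)/4)*((¼ - ⅓*5) - 7) = ((½)*(¼)*1)*((¼ - 5/3) - 7) = (-17/12 - 7)/8 = (⅛)*(-101/12) = -101/96 ≈ -1.0521)
J - j(-42, 21) = -101/96 - 1*21 = -101/96 - 21 = -2117/96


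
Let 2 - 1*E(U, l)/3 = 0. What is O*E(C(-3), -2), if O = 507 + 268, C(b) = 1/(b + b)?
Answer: 4650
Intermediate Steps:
C(b) = 1/(2*b)
E(U, l) = 6 (E(U, l) = 6 - 3*0 = 6 + 0 = 6)
O = 775
O*E(C(-3), -2) = 775*6 = 4650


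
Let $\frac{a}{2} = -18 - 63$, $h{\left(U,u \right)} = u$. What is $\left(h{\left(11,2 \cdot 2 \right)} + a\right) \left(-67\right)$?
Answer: $10586$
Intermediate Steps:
$a = -162$ ($a = 2 \left(-18 - 63\right) = 2 \left(-81\right) = -162$)
$\left(h{\left(11,2 \cdot 2 \right)} + a\right) \left(-67\right) = \left(2 \cdot 2 - 162\right) \left(-67\right) = \left(4 - 162\right) \left(-67\right) = \left(-158\right) \left(-67\right) = 10586$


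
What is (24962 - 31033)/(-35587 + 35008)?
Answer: 6071/579 ≈ 10.485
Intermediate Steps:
(24962 - 31033)/(-35587 + 35008) = -6071/(-579) = -6071*(-1/579) = 6071/579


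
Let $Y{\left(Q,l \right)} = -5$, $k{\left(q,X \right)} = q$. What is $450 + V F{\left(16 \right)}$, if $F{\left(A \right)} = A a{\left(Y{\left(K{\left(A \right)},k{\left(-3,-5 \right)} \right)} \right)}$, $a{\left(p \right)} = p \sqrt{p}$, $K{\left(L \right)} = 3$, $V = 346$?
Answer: $450 - 27680 i \sqrt{5} \approx 450.0 - 61894.0 i$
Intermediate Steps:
$a{\left(p \right)} = p^{\frac{3}{2}}$
$F{\left(A \right)} = - 5 i A \sqrt{5}$ ($F{\left(A \right)} = A \left(-5\right)^{\frac{3}{2}} = A \left(- 5 i \sqrt{5}\right) = - 5 i A \sqrt{5}$)
$450 + V F{\left(16 \right)} = 450 + 346 \left(\left(-5\right) i 16 \sqrt{5}\right) = 450 + 346 \left(- 80 i \sqrt{5}\right) = 450 - 27680 i \sqrt{5}$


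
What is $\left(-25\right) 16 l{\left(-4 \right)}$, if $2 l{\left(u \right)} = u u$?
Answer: $-3200$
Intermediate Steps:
$l{\left(u \right)} = \frac{u^{2}}{2}$ ($l{\left(u \right)} = \frac{u u}{2} = \frac{u^{2}}{2}$)
$\left(-25\right) 16 l{\left(-4 \right)} = \left(-25\right) 16 \frac{\left(-4\right)^{2}}{2} = - 400 \cdot \frac{1}{2} \cdot 16 = \left(-400\right) 8 = -3200$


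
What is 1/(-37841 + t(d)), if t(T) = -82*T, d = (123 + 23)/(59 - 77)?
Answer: -9/334583 ≈ -2.6899e-5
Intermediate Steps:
d = -73/9 (d = 146/(-18) = 146*(-1/18) = -73/9 ≈ -8.1111)
1/(-37841 + t(d)) = 1/(-37841 - 82*(-73/9)) = 1/(-37841 + 5986/9) = 1/(-334583/9) = -9/334583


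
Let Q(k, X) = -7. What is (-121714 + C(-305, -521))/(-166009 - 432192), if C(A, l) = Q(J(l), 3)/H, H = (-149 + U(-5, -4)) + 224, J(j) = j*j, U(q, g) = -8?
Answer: 8154845/40079467 ≈ 0.20347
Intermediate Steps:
J(j) = j²
H = 67 (H = (-149 - 8) + 224 = -157 + 224 = 67)
C(A, l) = -7/67
(-121714 + C(-305, -521))/(-166009 - 432192) = (-121714 - 7/67)/(-166009 - 432192) = -8154845/67/(-598201) = -8154845/67*(-1/598201) = 8154845/40079467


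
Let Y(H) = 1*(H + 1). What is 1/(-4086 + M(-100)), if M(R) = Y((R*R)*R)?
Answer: -1/1004085 ≈ -9.9593e-7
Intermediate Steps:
Y(H) = 1 + H (Y(H) = 1*(1 + H) = 1 + H)
M(R) = 1 + R**3 (M(R) = 1 + (R*R)*R = 1 + R**2*R = 1 + R**3)
1/(-4086 + M(-100)) = 1/(-4086 + (1 + (-100)**3)) = 1/(-4086 + (1 - 1000000)) = 1/(-4086 - 999999) = 1/(-1004085) = -1/1004085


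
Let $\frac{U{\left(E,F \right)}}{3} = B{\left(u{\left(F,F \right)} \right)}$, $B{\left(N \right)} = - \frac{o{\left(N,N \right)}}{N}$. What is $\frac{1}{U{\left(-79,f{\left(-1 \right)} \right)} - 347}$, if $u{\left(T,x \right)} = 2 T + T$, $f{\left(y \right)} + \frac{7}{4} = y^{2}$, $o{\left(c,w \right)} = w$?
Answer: $- \frac{1}{350} \approx -0.0028571$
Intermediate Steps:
$f{\left(y \right)} = - \frac{7}{4} + y^{2}$
$u{\left(T,x \right)} = 3 T$
$B{\left(N \right)} = -1$ ($B{\left(N \right)} = - \frac{N}{N} = \left(-1\right) 1 = -1$)
$U{\left(E,F \right)} = -3$ ($U{\left(E,F \right)} = 3 \left(-1\right) = -3$)
$\frac{1}{U{\left(-79,f{\left(-1 \right)} \right)} - 347} = \frac{1}{-3 - 347} = \frac{1}{-350} = - \frac{1}{350}$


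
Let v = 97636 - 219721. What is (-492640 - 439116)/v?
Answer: 931756/122085 ≈ 7.6320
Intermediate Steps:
v = -122085
(-492640 - 439116)/v = (-492640 - 439116)/(-122085) = -931756*(-1/122085) = 931756/122085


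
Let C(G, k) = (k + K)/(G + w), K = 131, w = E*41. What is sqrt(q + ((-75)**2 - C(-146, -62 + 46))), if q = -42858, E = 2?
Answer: I*sqrt(2382797)/8 ≈ 192.95*I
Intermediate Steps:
w = 82 (w = 2*41 = 82)
C(G, k) = (131 + k)/(82 + G) (C(G, k) = (k + 131)/(G + 82) = (131 + k)/(82 + G))
sqrt(q + ((-75)**2 - C(-146, -62 + 46))) = sqrt(-42858 + ((-75)**2 - (131 + (-62 + 46))/(82 - 146))) = sqrt(-42858 + (5625 - (131 - 16)/(-64))) = sqrt(-42858 + (5625 - (-1)*115/64)) = sqrt(-42858 + (5625 - 1*(-115/64))) = sqrt(-42858 + (5625 + 115/64)) = sqrt(-42858 + 360115/64) = sqrt(-2382797/64) = I*sqrt(2382797)/8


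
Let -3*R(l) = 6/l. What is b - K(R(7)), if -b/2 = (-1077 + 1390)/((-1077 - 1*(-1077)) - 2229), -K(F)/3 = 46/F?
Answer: -1075981/2229 ≈ -482.72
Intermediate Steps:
R(l) = -2/l
K(F) = -138/F
b = 626/2229 (b = -2*(-1077 + 1390)/((-1077 - 1*(-1077)) - 2229) = -626/((-1077 + 1077) - 2229) = -626/(0 - 2229) = -626/(-2229) = -626*(-1)/2229 = -2*(-313/2229) = 626/2229 ≈ 0.28084)
b - K(R(7)) = 626/2229 - (-138)/((-2/7)) = 626/2229 - (-138)/((-2*⅐)) = 626/2229 - (-138)/(-2/7) = 626/2229 - (-138)*(-7)/2 = 626/2229 - 1*483 = 626/2229 - 483 = -1075981/2229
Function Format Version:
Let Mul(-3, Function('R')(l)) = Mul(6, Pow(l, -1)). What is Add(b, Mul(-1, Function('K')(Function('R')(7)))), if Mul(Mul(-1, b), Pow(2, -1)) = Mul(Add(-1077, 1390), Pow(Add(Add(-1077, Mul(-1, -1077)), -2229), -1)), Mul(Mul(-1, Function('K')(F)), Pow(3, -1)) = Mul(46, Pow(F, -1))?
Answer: Rational(-1075981, 2229) ≈ -482.72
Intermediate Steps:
Function('R')(l) = Mul(-2, Pow(l, -1)) (Function('R')(l) = Mul(Rational(-1, 3), Mul(6, Pow(l, -1))) = Mul(-2, Pow(l, -1)))
Function('K')(F) = Mul(-138, Pow(F, -1)) (Function('K')(F) = Mul(-3, Mul(46, Pow(F, -1))) = Mul(-138, Pow(F, -1)))
b = Rational(626, 2229) (b = Mul(-2, Mul(Add(-1077, 1390), Pow(Add(Add(-1077, Mul(-1, -1077)), -2229), -1))) = Mul(-2, Mul(313, Pow(Add(Add(-1077, 1077), -2229), -1))) = Mul(-2, Mul(313, Pow(Add(0, -2229), -1))) = Mul(-2, Mul(313, Pow(-2229, -1))) = Mul(-2, Mul(313, Rational(-1, 2229))) = Mul(-2, Rational(-313, 2229)) = Rational(626, 2229) ≈ 0.28084)
Add(b, Mul(-1, Function('K')(Function('R')(7)))) = Add(Rational(626, 2229), Mul(-1, Mul(-138, Pow(Mul(-2, Pow(7, -1)), -1)))) = Add(Rational(626, 2229), Mul(-1, Mul(-138, Pow(Mul(-2, Rational(1, 7)), -1)))) = Add(Rational(626, 2229), Mul(-1, Mul(-138, Pow(Rational(-2, 7), -1)))) = Add(Rational(626, 2229), Mul(-1, Mul(-138, Rational(-7, 2)))) = Add(Rational(626, 2229), Mul(-1, 483)) = Add(Rational(626, 2229), -483) = Rational(-1075981, 2229)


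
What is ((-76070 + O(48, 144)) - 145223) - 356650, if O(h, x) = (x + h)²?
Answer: -541079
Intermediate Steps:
O(h, x) = (h + x)²
((-76070 + O(48, 144)) - 145223) - 356650 = ((-76070 + (48 + 144)²) - 145223) - 356650 = ((-76070 + 192²) - 145223) - 356650 = ((-76070 + 36864) - 145223) - 356650 = (-39206 - 145223) - 356650 = -184429 - 356650 = -541079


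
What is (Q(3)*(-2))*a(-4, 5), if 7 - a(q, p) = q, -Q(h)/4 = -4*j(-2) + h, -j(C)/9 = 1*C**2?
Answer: 12936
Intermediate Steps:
j(C) = -9*C**2
Q(h) = -576 - 4*h (Q(h) = -4*(-(-36)*(-2)**2 + h) = -4*(-(-36)*4 + h) = -4*(-4*(-36) + h) = -4*(144 + h) = -576 - 4*h)
a(q, p) = 7 - q
(Q(3)*(-2))*a(-4, 5) = ((-576 - 4*3)*(-2))*(7 - 1*(-4)) = ((-576 - 12)*(-2))*(7 + 4) = -588*(-2)*11 = 1176*11 = 12936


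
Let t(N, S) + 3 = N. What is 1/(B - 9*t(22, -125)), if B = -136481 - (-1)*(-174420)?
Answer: -1/311072 ≈ -3.2147e-6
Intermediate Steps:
t(N, S) = -3 + N
B = -310901 (B = -136481 - 1*174420 = -136481 - 174420 = -310901)
1/(B - 9*t(22, -125)) = 1/(-310901 - 9*(-3 + 22)) = 1/(-310901 - 9*19) = 1/(-310901 - 171) = 1/(-311072) = -1/311072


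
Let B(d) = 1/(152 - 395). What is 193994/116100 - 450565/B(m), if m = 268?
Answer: 6355737571747/58050 ≈ 1.0949e+8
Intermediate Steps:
B(d) = -1/243 (B(d) = 1/(-243) = -1/243)
193994/116100 - 450565/B(m) = 193994/116100 - 450565/(-1/243) = 193994*(1/116100) - 450565*(-243) = 96997/58050 + 109487295 = 6355737571747/58050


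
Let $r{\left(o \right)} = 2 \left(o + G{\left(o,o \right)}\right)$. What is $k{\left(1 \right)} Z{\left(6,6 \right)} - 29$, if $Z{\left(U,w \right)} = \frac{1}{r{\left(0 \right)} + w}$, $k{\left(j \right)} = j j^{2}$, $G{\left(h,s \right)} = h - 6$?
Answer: $- \frac{175}{6} \approx -29.167$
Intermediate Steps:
$G{\left(h,s \right)} = -6 + h$ ($G{\left(h,s \right)} = h - 6 = -6 + h$)
$k{\left(j \right)} = j^{3}$
$r{\left(o \right)} = -12 + 4 o$ ($r{\left(o \right)} = 2 \left(o + \left(-6 + o\right)\right) = 2 \left(-6 + 2 o\right) = -12 + 4 o$)
$Z{\left(U,w \right)} = \frac{1}{-12 + w}$ ($Z{\left(U,w \right)} = \frac{1}{\left(-12 + 4 \cdot 0\right) + w} = \frac{1}{\left(-12 + 0\right) + w} = \frac{1}{-12 + w}$)
$k{\left(1 \right)} Z{\left(6,6 \right)} - 29 = \frac{1^{3}}{-12 + 6} - 29 = 1 \frac{1}{-6} - 29 = 1 \left(- \frac{1}{6}\right) - 29 = - \frac{1}{6} - 29 = - \frac{175}{6}$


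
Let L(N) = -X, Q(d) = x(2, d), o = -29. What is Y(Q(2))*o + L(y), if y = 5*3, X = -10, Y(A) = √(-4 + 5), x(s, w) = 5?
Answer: -19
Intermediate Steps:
Q(d) = 5
Y(A) = 1 (Y(A) = √1 = 1)
y = 15
L(N) = 10 (L(N) = -1*(-10) = 10)
Y(Q(2))*o + L(y) = 1*(-29) + 10 = -29 + 10 = -19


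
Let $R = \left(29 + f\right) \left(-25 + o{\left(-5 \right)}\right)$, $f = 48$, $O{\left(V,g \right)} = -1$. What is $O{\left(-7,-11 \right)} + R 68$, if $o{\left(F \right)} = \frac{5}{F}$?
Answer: $-136137$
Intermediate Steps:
$R = -2002$ ($R = \left(29 + 48\right) \left(-25 + \frac{5}{-5}\right) = 77 \left(-25 + 5 \left(- \frac{1}{5}\right)\right) = 77 \left(-25 - 1\right) = 77 \left(-26\right) = -2002$)
$O{\left(-7,-11 \right)} + R 68 = -1 - 136136 = -136137$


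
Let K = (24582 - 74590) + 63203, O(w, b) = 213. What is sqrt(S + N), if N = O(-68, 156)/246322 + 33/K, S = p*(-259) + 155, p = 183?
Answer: I*sqrt(499060776208433697177010)/3250218790 ≈ 217.35*I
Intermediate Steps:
K = 13195 (K = -50008 + 63203 = 13195)
S = -47242 (S = 183*(-259) + 155 = -47397 + 155 = -47242)
N = 10939161/3250218790 (N = 213/246322 + 33/13195 = 10939161/3250218790 ≈ 0.0033657)
sqrt(S + N) = sqrt(-47242 + 10939161/3250218790) = sqrt(-153546825138019/3250218790) = I*sqrt(499060776208433697177010)/3250218790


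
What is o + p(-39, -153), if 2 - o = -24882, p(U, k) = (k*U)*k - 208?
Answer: -888275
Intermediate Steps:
p(U, k) = -208 + U*k**2 (p(U, k) = (U*k)*k - 208 = U*k**2 - 208 = -208 + U*k**2)
o = 24884 (o = 2 - 1*(-24882) = 2 + 24882 = 24884)
o + p(-39, -153) = 24884 + (-208 - 39*(-153)**2) = 24884 + (-208 - 39*23409) = 24884 + (-208 - 912951) = 24884 - 913159 = -888275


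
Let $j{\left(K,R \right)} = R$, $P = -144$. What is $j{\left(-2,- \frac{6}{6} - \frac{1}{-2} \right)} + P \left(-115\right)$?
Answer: $\frac{33119}{2} \approx 16560.0$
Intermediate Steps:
$j{\left(-2,- \frac{6}{6} - \frac{1}{-2} \right)} + P \left(-115\right) = \left(- \frac{6}{6} - \frac{1}{-2}\right) - -16560 = \left(\left(-6\right) \frac{1}{6} - - \frac{1}{2}\right) + 16560 = \left(-1 + \frac{1}{2}\right) + 16560 = - \frac{1}{2} + 16560 = \frac{33119}{2}$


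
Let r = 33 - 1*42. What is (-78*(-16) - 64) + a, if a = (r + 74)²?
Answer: 5409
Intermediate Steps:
r = -9 (r = 33 - 42 = -9)
a = 4225 (a = (-9 + 74)² = 65² = 4225)
(-78*(-16) - 64) + a = (-78*(-16) - 64) + 4225 = (1248 - 64) + 4225 = 1184 + 4225 = 5409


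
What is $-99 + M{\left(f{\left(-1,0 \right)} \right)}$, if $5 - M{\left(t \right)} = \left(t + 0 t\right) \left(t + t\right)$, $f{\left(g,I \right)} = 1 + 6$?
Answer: $-192$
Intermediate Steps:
$f{\left(g,I \right)} = 7$
$M{\left(t \right)} = 5 - 2 t^{2}$ ($M{\left(t \right)} = 5 - \left(t + 0 t\right) \left(t + t\right) = 5 - \left(t + 0\right) 2 t = 5 - t 2 t = 5 - 2 t^{2}$)
$-99 + M{\left(f{\left(-1,0 \right)} \right)} = -99 + \left(5 - 2 \cdot 7^{2}\right) = -99 + \left(5 - 98\right) = -99 - 93 = -192$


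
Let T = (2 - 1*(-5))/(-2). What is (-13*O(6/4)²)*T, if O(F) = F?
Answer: 819/8 ≈ 102.38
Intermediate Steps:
T = -7/2 (T = -(2 + 5)/2 = -½*7 = -7/2 ≈ -3.5000)
(-13*O(6/4)²)*T = -13*(6/4)²*(-7/2) = -13*(6*(¼))²*(-7/2) = -13*(3/2)²*(-7/2) = -13*9/4*(-7/2) = -117/4*(-7/2) = 819/8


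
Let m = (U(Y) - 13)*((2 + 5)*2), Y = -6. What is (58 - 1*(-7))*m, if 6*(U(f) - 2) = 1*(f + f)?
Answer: -11830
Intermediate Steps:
U(f) = 2 + f/3 (U(f) = 2 + (1*(f + f))/6 = 2 + (1*(2*f))/6 = 2 + (2*f)/6 = 2 + f/3)
m = -182 (m = ((2 + (⅓)*(-6)) - 13)*((2 + 5)*2) = ((2 - 2) - 13)*(7*2) = (0 - 13)*14 = -13*14 = -182)
(58 - 1*(-7))*m = (58 - 1*(-7))*(-182) = (58 + 7)*(-182) = 65*(-182) = -11830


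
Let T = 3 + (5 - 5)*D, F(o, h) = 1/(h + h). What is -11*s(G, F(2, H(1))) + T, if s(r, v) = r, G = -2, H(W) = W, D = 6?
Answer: 25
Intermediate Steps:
F(o, h) = 1/(2*h)
T = 3 (T = 3 + (5 - 5)*6 = 3 + 0*6 = 3 + 0 = 3)
-11*s(G, F(2, H(1))) + T = -11*(-2) + 3 = 22 + 3 = 25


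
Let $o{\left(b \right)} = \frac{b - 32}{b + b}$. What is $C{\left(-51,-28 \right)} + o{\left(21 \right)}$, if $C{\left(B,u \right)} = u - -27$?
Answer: $- \frac{53}{42} \approx -1.2619$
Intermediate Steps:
$C{\left(B,u \right)} = 27 + u$ ($C{\left(B,u \right)} = u + 27 = 27 + u$)
$o{\left(b \right)} = \frac{-32 + b}{2 b}$
$C{\left(-51,-28 \right)} + o{\left(21 \right)} = \left(27 - 28\right) + \frac{-32 + 21}{2 \cdot 21} = -1 + \frac{1}{2} \cdot \frac{1}{21} \left(-11\right) = -1 - \frac{11}{42} = - \frac{53}{42}$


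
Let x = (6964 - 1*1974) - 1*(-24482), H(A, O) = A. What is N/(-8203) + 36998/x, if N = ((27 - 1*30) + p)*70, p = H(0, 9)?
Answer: 154841857/120879408 ≈ 1.2810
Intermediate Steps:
p = 0
N = -210 (N = ((27 - 1*30) + 0)*70 = ((27 - 30) + 0)*70 = (-3 + 0)*70 = -3*70 = -210)
x = 29472 (x = (6964 - 1974) + 24482 = 4990 + 24482 = 29472)
N/(-8203) + 36998/x = -210/(-8203) + 36998/29472 = -210*(-1/8203) + 36998*(1/29472) = 210/8203 + 18499/14736 = 154841857/120879408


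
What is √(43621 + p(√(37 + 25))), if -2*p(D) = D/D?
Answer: 11*√1442/2 ≈ 208.86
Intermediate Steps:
p(D) = -½ (p(D) = -D/(2*D) = -½*1 = -½)
√(43621 + p(√(37 + 25))) = √(43621 - ½) = √(87241/2) = 11*√1442/2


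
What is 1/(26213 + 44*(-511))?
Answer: 1/3729 ≈ 0.00026817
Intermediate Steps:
1/(26213 + 44*(-511)) = 1/(26213 - 22484) = 1/3729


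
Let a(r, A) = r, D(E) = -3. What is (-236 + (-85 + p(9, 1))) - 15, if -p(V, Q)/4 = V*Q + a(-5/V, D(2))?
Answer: -3328/9 ≈ -369.78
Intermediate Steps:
p(V, Q) = 20/V - 4*Q*V (p(V, Q) = -4*(V*Q - 5/V) = -4*(Q*V - 5/V) = -4*(-5/V + Q*V) = 20/V - 4*Q*V)
(-236 + (-85 + p(9, 1))) - 15 = (-236 + (-85 + (20/9 - 4*1*9))) - 15 = (-236 + (-85 + (20*(1/9) - 36))) - 15 = (-236 + (-85 + (20/9 - 36))) - 15 = (-236 + (-85 - 304/9)) - 15 = (-236 - 1069/9) - 15 = -3193/9 - 15 = -3328/9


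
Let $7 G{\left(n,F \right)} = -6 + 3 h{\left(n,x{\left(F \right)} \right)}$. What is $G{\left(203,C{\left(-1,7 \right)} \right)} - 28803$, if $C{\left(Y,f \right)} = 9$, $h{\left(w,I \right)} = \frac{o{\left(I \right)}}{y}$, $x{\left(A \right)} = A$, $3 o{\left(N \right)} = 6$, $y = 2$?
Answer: $- \frac{201624}{7} \approx -28803.0$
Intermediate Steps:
$o{\left(N \right)} = 2$ ($o{\left(N \right)} = \frac{1}{3} \cdot 6 = 2$)
$h{\left(w,I \right)} = 1$ ($h{\left(w,I \right)} = \frac{2}{2} = 2 \cdot \frac{1}{2} = 1$)
$G{\left(n,F \right)} = - \frac{3}{7}$ ($G{\left(n,F \right)} = \frac{-6 + 3 \cdot 1}{7} = \frac{-6 + 3}{7} = \frac{1}{7} \left(-3\right) = - \frac{3}{7}$)
$G{\left(203,C{\left(-1,7 \right)} \right)} - 28803 = - \frac{3}{7} - 28803 = - \frac{201624}{7}$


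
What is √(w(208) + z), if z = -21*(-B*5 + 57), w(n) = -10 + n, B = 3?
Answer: 6*I*√19 ≈ 26.153*I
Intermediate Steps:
z = -882 (z = -21*(-1*3*5 + 57) = -21*(-3*5 + 57) = -21*(-15 + 57) = -21*42 = -882)
√(w(208) + z) = √((-10 + 208) - 882) = √(198 - 882) = √(-684) = 6*I*√19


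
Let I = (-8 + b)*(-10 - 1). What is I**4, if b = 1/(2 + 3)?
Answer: 33871089681/625 ≈ 5.4194e+7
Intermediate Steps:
b = 1/5 ≈ 0.20000
I = 429/5 (I = (-8 + 1/5)*(-10 - 1) = -39/5*(-11) = 429/5 ≈ 85.800)
I**4 = (429/5)**4 = 33871089681/625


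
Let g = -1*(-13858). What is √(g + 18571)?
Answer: √32429 ≈ 180.08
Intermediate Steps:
g = 13858
√(g + 18571) = √(13858 + 18571) = √32429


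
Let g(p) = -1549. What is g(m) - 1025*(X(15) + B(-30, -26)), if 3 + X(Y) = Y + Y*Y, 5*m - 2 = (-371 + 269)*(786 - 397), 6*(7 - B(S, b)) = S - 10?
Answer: -775447/3 ≈ -2.5848e+5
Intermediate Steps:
B(S, b) = 26/3 - S/6 (B(S, b) = 7 - (S - 10)/6 = 7 - (-10 + S)/6 = 7 + (5/3 - S/6) = 26/3 - S/6)
m = -39676/5 (m = ⅖ + ((-371 + 269)*(786 - 397))/5 = ⅖ + (-102*389)/5 = ⅖ + (⅕)*(-39678) = ⅖ - 39678/5 = -39676/5 ≈ -7935.2)
X(Y) = -3 + Y + Y² (X(Y) = -3 + (Y + Y*Y) = -3 + (Y + Y²) = -3 + Y + Y²)
g(m) - 1025*(X(15) + B(-30, -26)) = -1549 - 1025*((-3 + 15 + 15²) + (26/3 - ⅙*(-30))) = -1549 - 1025*((-3 + 15 + 225) + (26/3 + 5)) = -1549 - 1025*(237 + 41/3) = -1549 - 1025*752/3 = -1549 - 1*770800/3 = -1549 - 770800/3 = -775447/3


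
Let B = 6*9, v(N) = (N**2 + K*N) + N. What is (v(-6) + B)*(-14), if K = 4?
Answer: -840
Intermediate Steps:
v(N) = N**2 + 5*N (v(N) = (N**2 + 4*N) + N = N**2 + 5*N)
B = 54
(v(-6) + B)*(-14) = (-6*(5 - 6) + 54)*(-14) = (-6*(-1) + 54)*(-14) = (6 + 54)*(-14) = 60*(-14) = -840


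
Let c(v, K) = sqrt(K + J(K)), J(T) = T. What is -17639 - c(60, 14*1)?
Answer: -17639 - 2*sqrt(7) ≈ -17644.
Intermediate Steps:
c(v, K) = sqrt(2)*sqrt(K) (c(v, K) = sqrt(K + K) = sqrt(2*K) = sqrt(2)*sqrt(K))
-17639 - c(60, 14*1) = -17639 - sqrt(2)*sqrt(14*1) = -17639 - sqrt(2)*sqrt(14) = -17639 - 2*sqrt(7)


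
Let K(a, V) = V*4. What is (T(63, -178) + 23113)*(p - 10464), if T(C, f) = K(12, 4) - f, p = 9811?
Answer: -15219471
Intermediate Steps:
K(a, V) = 4*V
T(C, f) = 16 - f (T(C, f) = 4*4 - f = 16 - f)
(T(63, -178) + 23113)*(p - 10464) = ((16 - 1*(-178)) + 23113)*(9811 - 10464) = ((16 + 178) + 23113)*(-653) = (194 + 23113)*(-653) = 23307*(-653) = -15219471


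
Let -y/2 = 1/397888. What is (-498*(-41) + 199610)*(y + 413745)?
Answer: 4527740874941953/49736 ≈ 9.1036e+10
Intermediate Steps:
y = -1/198944 (y = -2/397888 = -2*1/397888 = -1/198944 ≈ -5.0265e-6)
(-498*(-41) + 199610)*(y + 413745) = (-498*(-41) + 199610)*(-1/198944 + 413745) = (20418 + 199610)*(82312085279/198944) = 220028*(82312085279/198944) = 4527740874941953/49736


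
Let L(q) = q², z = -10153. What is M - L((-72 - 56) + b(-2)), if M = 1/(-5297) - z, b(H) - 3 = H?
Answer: -31654873/5297 ≈ -5976.0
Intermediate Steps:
b(H) = 3 + H
M = 53780440/5297 (M = 1/(-5297) - 1*(-10153) = -1/5297 + 10153 = 53780440/5297 ≈ 10153.)
M - L((-72 - 56) + b(-2)) = 53780440/5297 - ((-72 - 56) + (3 - 2))² = 53780440/5297 - (-128 + 1)² = 53780440/5297 - 1*(-127)² = 53780440/5297 - 1*16129 = 53780440/5297 - 16129 = -31654873/5297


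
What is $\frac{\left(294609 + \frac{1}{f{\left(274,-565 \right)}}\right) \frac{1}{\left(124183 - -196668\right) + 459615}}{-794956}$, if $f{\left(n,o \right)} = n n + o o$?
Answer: $- \frac{58082311655}{122319293148201148} \approx -4.7484 \cdot 10^{-7}$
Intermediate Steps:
$f{\left(n,o \right)} = n^{2} + o^{2}$
$\frac{\left(294609 + \frac{1}{f{\left(274,-565 \right)}}\right) \frac{1}{\left(124183 - -196668\right) + 459615}}{-794956} = \frac{\left(294609 + \frac{1}{274^{2} + \left(-565\right)^{2}}\right) \frac{1}{\left(124183 - -196668\right) + 459615}}{-794956} = \frac{294609 + \frac{1}{75076 + 319225}}{\left(124183 + 196668\right) + 459615} \left(- \frac{1}{794956}\right) = \frac{294609 + \frac{1}{394301}}{320851 + 459615} \left(- \frac{1}{794956}\right) = \frac{294609 + \frac{1}{394301}}{780466} \left(- \frac{1}{794956}\right) = \frac{116164623310}{394301} \cdot \frac{1}{780466} \left(- \frac{1}{794956}\right) = \frac{58082311655}{153869262133} \left(- \frac{1}{794956}\right) = - \frac{58082311655}{122319293148201148}$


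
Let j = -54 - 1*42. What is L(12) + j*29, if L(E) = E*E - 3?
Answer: -2643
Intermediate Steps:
L(E) = -3 + E² (L(E) = E² - 3 = -3 + E²)
j = -96 (j = -54 - 42 = -96)
L(12) + j*29 = (-3 + 12²) - 96*29 = (-3 + 144) - 2784 = 141 - 2784 = -2643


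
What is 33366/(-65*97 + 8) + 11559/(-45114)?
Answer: -175340083/31564762 ≈ -5.5549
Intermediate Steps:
33366/(-65*97 + 8) + 11559/(-45114) = 33366/(-6305 + 8) + 11559*(-1/45114) = 33366/(-6297) - 3853/15038 = 33366*(-1/6297) - 3853/15038 = -11122/2099 - 3853/15038 = -175340083/31564762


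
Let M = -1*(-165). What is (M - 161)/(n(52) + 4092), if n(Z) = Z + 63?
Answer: 4/4207 ≈ 0.00095080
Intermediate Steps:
n(Z) = 63 + Z
M = 165
(M - 161)/(n(52) + 4092) = (165 - 161)/((63 + 52) + 4092) = 4/(115 + 4092) = 4/4207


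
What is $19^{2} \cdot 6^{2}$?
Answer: $12996$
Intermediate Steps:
$19^{2} \cdot 6^{2} = 361 \cdot 36 = 12996$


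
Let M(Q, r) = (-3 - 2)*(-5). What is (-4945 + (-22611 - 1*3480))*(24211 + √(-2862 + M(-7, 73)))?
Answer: -751412596 - 31036*I*√2837 ≈ -7.5141e+8 - 1.6531e+6*I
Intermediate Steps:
M(Q, r) = 25 (M(Q, r) = -5*(-5) = 25)
(-4945 + (-22611 - 1*3480))*(24211 + √(-2862 + M(-7, 73))) = (-4945 + (-22611 - 1*3480))*(24211 + √(-2862 + 25)) = (-4945 + (-22611 - 3480))*(24211 + √(-2837)) = (-4945 - 26091)*(24211 + I*√2837) = -31036*(24211 + I*√2837) = -751412596 - 31036*I*√2837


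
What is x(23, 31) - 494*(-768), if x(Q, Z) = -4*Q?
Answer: 379300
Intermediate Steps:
x(23, 31) - 494*(-768) = -4*23 - 494*(-768) = -92 + 379392 = 379300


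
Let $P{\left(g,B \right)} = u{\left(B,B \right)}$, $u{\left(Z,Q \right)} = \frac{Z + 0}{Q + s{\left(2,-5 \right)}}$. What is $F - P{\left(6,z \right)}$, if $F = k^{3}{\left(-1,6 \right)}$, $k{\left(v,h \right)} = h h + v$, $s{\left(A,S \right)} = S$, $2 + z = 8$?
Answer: $42869$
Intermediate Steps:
$z = 6$ ($z = -2 + 8 = 6$)
$k{\left(v,h \right)} = v + h^{2}$ ($k{\left(v,h \right)} = h^{2} + v = v + h^{2}$)
$u{\left(Z,Q \right)} = \frac{Z}{-5 + Q}$ ($u{\left(Z,Q \right)} = \frac{Z + 0}{Q - 5} = \frac{Z}{-5 + Q}$)
$P{\left(g,B \right)} = \frac{B}{-5 + B}$
$F = 42875$ ($F = \left(-1 + 6^{2}\right)^{3} = \left(-1 + 36\right)^{3} = 35^{3} = 42875$)
$F - P{\left(6,z \right)} = 42875 - \frac{6}{-5 + 6} = 42875 - \frac{6}{1} = 42875 - 6 \cdot 1 = 42875 - 6 = 42869$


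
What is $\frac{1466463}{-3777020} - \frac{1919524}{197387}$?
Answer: $- \frac{7539541270661}{745534646740} \approx -10.113$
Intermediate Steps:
$\frac{1466463}{-3777020} - \frac{1919524}{197387} = 1466463 \left(- \frac{1}{3777020}\right) - \frac{1919524}{197387} = - \frac{1466463}{3777020} - \frac{1919524}{197387} = - \frac{7539541270661}{745534646740}$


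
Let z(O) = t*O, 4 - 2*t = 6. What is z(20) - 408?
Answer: -428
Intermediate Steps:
t = -1 (t = 2 - ½*6 = 2 - 3 = -1)
z(O) = -O
z(20) - 408 = -1*20 - 408 = -20 - 408 = -428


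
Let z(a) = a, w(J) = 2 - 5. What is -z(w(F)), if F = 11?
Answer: 3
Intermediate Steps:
w(J) = -3
-z(w(F)) = -1*(-3) = 3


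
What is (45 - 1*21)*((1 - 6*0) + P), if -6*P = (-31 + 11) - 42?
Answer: 272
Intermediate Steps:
P = 31/3 (P = -((-31 + 11) - 42)/6 = -(-20 - 42)/6 = -⅙*(-62) = 31/3 ≈ 10.333)
(45 - 1*21)*((1 - 6*0) + P) = (45 - 1*21)*((1 - 6*0) + 31/3) = (45 - 21)*((1 + 0) + 31/3) = 24*(1 + 31/3) = 24*(34/3) = 272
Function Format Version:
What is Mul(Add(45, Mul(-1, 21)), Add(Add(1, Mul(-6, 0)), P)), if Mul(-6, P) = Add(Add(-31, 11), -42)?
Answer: 272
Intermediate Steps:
P = Rational(31, 3) (P = Mul(Rational(-1, 6), Add(Add(-31, 11), -42)) = Mul(Rational(-1, 6), Add(-20, -42)) = Mul(Rational(-1, 6), -62) = Rational(31, 3) ≈ 10.333)
Mul(Add(45, Mul(-1, 21)), Add(Add(1, Mul(-6, 0)), P)) = Mul(Add(45, Mul(-1, 21)), Add(Add(1, Mul(-6, 0)), Rational(31, 3))) = Mul(Add(45, -21), Add(Add(1, 0), Rational(31, 3))) = Mul(24, Add(1, Rational(31, 3))) = Mul(24, Rational(34, 3)) = 272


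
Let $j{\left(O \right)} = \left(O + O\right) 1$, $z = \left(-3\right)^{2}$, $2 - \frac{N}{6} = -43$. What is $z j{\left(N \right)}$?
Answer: $4860$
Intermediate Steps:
$N = 270$ ($N = 12 - -258 = 12 + 258 = 270$)
$z = 9$
$j{\left(O \right)} = 2 O$ ($j{\left(O \right)} = 2 O 1 = 2 O$)
$z j{\left(N \right)} = 9 \cdot 2 \cdot 270 = 9 \cdot 540 = 4860$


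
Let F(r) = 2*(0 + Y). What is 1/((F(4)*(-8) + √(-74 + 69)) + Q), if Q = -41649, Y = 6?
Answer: -8349/348529006 - I*√5/1742645030 ≈ -2.3955e-5 - 1.2831e-9*I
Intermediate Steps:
F(r) = 12 (F(r) = 2*(0 + 6) = 2*6 = 12)
1/((F(4)*(-8) + √(-74 + 69)) + Q) = 1/((12*(-8) + √(-74 + 69)) - 41649) = 1/((-96 + √(-5)) - 41649) = 1/((-96 + I*√5) - 41649) = 1/(-41745 + I*√5)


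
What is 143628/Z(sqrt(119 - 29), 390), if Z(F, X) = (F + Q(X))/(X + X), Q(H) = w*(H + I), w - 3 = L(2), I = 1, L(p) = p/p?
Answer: 87607334880/1223003 - 168044760*sqrt(10)/1223003 ≈ 71199.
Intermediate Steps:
L(p) = 1
w = 4 (w = 3 + 1 = 4)
Q(H) = 4 + 4*H (Q(H) = 4*(H + 1) = 4*(1 + H) = 4 + 4*H)
Z(F, X) = (4 + F + 4*X)/(2*X) (Z(F, X) = (F + (4 + 4*X))/(X + X) = (4 + F + 4*X)/((2*X)) = (4 + F + 4*X)*(1/(2*X)) = (4 + F + 4*X)/(2*X))
143628/Z(sqrt(119 - 29), 390) = 143628/(((1/2)*(4 + sqrt(119 - 29) + 4*390)/390)) = 143628/(((1/2)*(1/390)*(4 + sqrt(90) + 1560))) = 143628/(((1/2)*(1/390)*(4 + 3*sqrt(10) + 1560))) = 143628/(((1/2)*(1/390)*(1564 + 3*sqrt(10)))) = 143628/(391/195 + sqrt(10)/260)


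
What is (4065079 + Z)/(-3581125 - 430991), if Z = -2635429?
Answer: -238275/668686 ≈ -0.35633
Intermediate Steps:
(4065079 + Z)/(-3581125 - 430991) = (4065079 - 2635429)/(-3581125 - 430991) = 1429650/(-4012116) = 1429650*(-1/4012116) = -238275/668686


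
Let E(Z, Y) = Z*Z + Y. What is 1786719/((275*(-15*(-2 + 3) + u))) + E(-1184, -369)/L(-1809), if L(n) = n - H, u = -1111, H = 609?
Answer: -9961153093/17016675 ≈ -585.38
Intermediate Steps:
L(n) = -609 + n (L(n) = n - 1*609 = n - 609 = -609 + n)
E(Z, Y) = Y + Z**2 (E(Z, Y) = Z**2 + Y = Y + Z**2)
1786719/((275*(-15*(-2 + 3) + u))) + E(-1184, -369)/L(-1809) = 1786719/((275*(-15*(-2 + 3) - 1111))) + (-369 + (-1184)**2)/(-609 - 1809) = 1786719/((275*(-15*1 - 1111))) + (-369 + 1401856)/(-2418) = 1786719/((275*(-15 - 1111))) + 1401487*(-1/2418) = 1786719/((275*(-1126))) - 1401487/2418 = 1786719/(-309650) - 1401487/2418 = 1786719*(-1/309650) - 1401487/2418 = -162429/28150 - 1401487/2418 = -9961153093/17016675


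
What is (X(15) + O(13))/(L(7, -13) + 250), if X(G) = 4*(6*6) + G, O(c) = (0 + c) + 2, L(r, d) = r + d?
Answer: 87/122 ≈ 0.71311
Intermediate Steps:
L(r, d) = d + r
O(c) = 2 + c (O(c) = c + 2 = 2 + c)
X(G) = 144 + G (X(G) = 4*36 + G = 144 + G)
(X(15) + O(13))/(L(7, -13) + 250) = ((144 + 15) + (2 + 13))/((-13 + 7) + 250) = (159 + 15)/(-6 + 250) = 174/244 = 174*(1/244) = 87/122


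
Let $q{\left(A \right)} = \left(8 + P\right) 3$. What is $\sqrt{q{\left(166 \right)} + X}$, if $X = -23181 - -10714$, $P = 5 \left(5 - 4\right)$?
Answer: $2 i \sqrt{3107} \approx 111.48 i$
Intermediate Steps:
$P = 5$ ($P = 5 \cdot 1 = 5$)
$q{\left(A \right)} = 39$ ($q{\left(A \right)} = \left(8 + 5\right) 3 = 13 \cdot 3 = 39$)
$X = -12467$ ($X = -23181 + 10714 = -12467$)
$\sqrt{q{\left(166 \right)} + X} = \sqrt{39 - 12467} = \sqrt{-12428} = 2 i \sqrt{3107}$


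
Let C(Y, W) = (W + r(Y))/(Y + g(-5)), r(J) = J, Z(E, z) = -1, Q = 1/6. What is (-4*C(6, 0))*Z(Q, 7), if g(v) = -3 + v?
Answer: -12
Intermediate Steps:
Q = ⅙ ≈ 0.16667
C(Y, W) = (W + Y)/(-8 + Y) (C(Y, W) = (W + Y)/(Y + (-3 - 5)) = (W + Y)/(Y - 8) = (W + Y)/(-8 + Y))
(-4*C(6, 0))*Z(Q, 7) = -4*(0 + 6)/(-8 + 6)*(-1) = -4*6/(-2)*(-1) = -(-2)*6*(-1) = -4*(-3)*(-1) = 12*(-1) = -12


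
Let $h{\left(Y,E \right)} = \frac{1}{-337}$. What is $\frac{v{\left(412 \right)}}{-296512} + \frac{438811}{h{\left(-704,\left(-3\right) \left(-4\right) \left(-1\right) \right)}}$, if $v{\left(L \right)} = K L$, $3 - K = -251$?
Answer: $- \frac{5480998647729}{37064} \approx -1.4788 \cdot 10^{8}$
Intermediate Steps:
$K = 254$ ($K = 3 - -251 = 3 + 251 = 254$)
$v{\left(L \right)} = 254 L$
$h{\left(Y,E \right)} = - \frac{1}{337}$
$\frac{v{\left(412 \right)}}{-296512} + \frac{438811}{h{\left(-704,\left(-3\right) \left(-4\right) \left(-1\right) \right)}} = \frac{254 \cdot 412}{-296512} + \frac{438811}{- \frac{1}{337}} = 104648 \left(- \frac{1}{296512}\right) + 438811 \left(-337\right) = - \frac{13081}{37064} - 147879307 = - \frac{5480998647729}{37064}$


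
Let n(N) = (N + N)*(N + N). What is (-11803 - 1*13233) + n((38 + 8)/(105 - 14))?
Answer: -207314652/8281 ≈ -25035.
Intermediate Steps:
n(N) = 4*N² (n(N) = (2*N)*(2*N) = 4*N²)
(-11803 - 1*13233) + n((38 + 8)/(105 - 14)) = (-11803 - 1*13233) + 4*((38 + 8)/(105 - 14))² = (-11803 - 13233) + 4*(46/91)² = -25036 + 4*(46*(1/91))² = -25036 + 4*(46/91)² = -25036 + 4*(2116/8281) = -25036 + 8464/8281 = -207314652/8281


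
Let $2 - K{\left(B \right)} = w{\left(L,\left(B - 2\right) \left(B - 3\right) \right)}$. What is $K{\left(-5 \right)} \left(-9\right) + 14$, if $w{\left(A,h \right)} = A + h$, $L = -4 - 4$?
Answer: $428$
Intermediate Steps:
$L = -8$
$K{\left(B \right)} = 10 - \left(-3 + B\right) \left(-2 + B\right)$ ($K{\left(B \right)} = 2 - \left(-8 + \left(B - 2\right) \left(B - 3\right)\right) = 2 - \left(-8 + \left(-2 + B\right) \left(-3 + B\right)\right) = 2 - \left(-8 + \left(-3 + B\right) \left(-2 + B\right)\right) = 10 - \left(-3 + B\right) \left(-2 + B\right)$)
$K{\left(-5 \right)} \left(-9\right) + 14 = \left(4 - \left(-5\right)^{2} + 5 \left(-5\right)\right) \left(-9\right) + 14 = \left(4 - 25 - 25\right) \left(-9\right) + 14 = \left(-46\right) \left(-9\right) + 14 = 414 + 14 = 428$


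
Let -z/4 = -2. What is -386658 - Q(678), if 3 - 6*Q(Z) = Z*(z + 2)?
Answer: -771057/2 ≈ -3.8553e+5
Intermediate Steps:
z = 8 (z = -4*(-2) = 8)
Q(Z) = ½ - 5*Z/3 (Q(Z) = ½ - Z*(8 + 2)/6 = ½ - Z*10/6 = ½ - 5*Z/3)
-386658 - Q(678) = -386658 - (½ - 5/3*678) = -386658 - (½ - 1130) = -386658 - 1*(-2259/2) = -386658 + 2259/2 = -771057/2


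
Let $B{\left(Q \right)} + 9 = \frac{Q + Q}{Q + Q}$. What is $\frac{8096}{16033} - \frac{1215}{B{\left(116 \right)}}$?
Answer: $\frac{19544863}{128264} \approx 152.38$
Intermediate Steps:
$B{\left(Q \right)} = -8$ ($B{\left(Q \right)} = -9 + \frac{Q + Q}{Q + Q} = -9 + \frac{2 Q}{2 Q} = -9 + 2 Q \frac{1}{2 Q} = -9 + 1 = -8$)
$\frac{8096}{16033} - \frac{1215}{B{\left(116 \right)}} = \frac{8096}{16033} - \frac{1215}{-8} = 8096 \cdot \frac{1}{16033} - - \frac{1215}{8} = \frac{8096}{16033} + \frac{1215}{8} = \frac{19544863}{128264}$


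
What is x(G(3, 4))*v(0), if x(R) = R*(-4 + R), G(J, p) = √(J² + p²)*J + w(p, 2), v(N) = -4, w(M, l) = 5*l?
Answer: -2100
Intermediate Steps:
G(J, p) = 10 + J*√(J² + p²) (G(J, p) = √(J² + p²)*J + 5*2 = J*√(J² + p²) + 10 = 10 + J*√(J² + p²))
x(G(3, 4))*v(0) = ((10 + 3*√(3² + 4²))*(-4 + (10 + 3*√(3² + 4²))))*(-4) = ((10 + 3*√(9 + 16))*(-4 + (10 + 3*√(9 + 16))))*(-4) = ((10 + 3*√25)*(-4 + (10 + 3*√25)))*(-4) = ((10 + 3*5)*(-4 + (10 + 3*5)))*(-4) = ((10 + 15)*(-4 + (10 + 15)))*(-4) = (25*(-4 + 25))*(-4) = (25*21)*(-4) = 525*(-4) = -2100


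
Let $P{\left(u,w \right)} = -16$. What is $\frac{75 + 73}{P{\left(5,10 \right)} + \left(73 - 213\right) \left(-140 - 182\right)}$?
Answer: $\frac{37}{11266} \approx 0.0032842$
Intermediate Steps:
$\frac{75 + 73}{P{\left(5,10 \right)} + \left(73 - 213\right) \left(-140 - 182\right)} = \frac{75 + 73}{-16 + \left(73 - 213\right) \left(-140 - 182\right)} = \frac{148}{-16 - -45080} = \frac{148}{-16 + 45080} = \frac{148}{45064} = 148 \cdot \frac{1}{45064} = \frac{37}{11266}$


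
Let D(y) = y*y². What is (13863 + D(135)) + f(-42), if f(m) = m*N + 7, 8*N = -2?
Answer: 4948511/2 ≈ 2.4743e+6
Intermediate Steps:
N = -¼ (N = (⅛)*(-2) = -¼ ≈ -0.25000)
f(m) = 7 - m/4 (f(m) = m*(-¼) + 7 = -m/4 + 7 = 7 - m/4)
D(y) = y³
(13863 + D(135)) + f(-42) = (13863 + 135³) + (7 - ¼*(-42)) = (13863 + 2460375) + (7 + 21/2) = 2474238 + 35/2 = 4948511/2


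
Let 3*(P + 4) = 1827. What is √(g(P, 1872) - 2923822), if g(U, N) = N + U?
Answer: I*√2921345 ≈ 1709.2*I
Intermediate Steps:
P = 605 (P = -4 + (⅓)*1827 = -4 + 609 = 605)
√(g(P, 1872) - 2923822) = √((1872 + 605) - 2923822) = √(2477 - 2923822) = √(-2921345) = I*√2921345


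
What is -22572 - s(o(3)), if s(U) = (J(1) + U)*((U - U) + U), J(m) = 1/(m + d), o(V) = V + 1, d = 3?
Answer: -22589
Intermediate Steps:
o(V) = 1 + V
J(m) = 1/(3 + m) (J(m) = 1/(m + 3) = 1/(3 + m))
s(U) = U*(¼ + U) (s(U) = (1/(3 + 1) + U)*((U - U) + U) = (1/4 + U)*(0 + U) = (¼ + U)*U = U*(¼ + U))
-22572 - s(o(3)) = -22572 - (1 + 3)*(¼ + (1 + 3)) = -22572 - 4*(¼ + 4) = -22572 - 4*17/4 = -22572 - 1*17 = -22572 - 17 = -22589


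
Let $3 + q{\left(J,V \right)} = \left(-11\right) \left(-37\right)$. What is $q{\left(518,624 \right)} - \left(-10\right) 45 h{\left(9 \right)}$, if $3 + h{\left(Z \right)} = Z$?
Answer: $3104$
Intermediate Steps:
$h{\left(Z \right)} = -3 + Z$
$q{\left(J,V \right)} = 404$ ($q{\left(J,V \right)} = -3 - -407 = -3 + 407 = 404$)
$q{\left(518,624 \right)} - \left(-10\right) 45 h{\left(9 \right)} = 404 - \left(-10\right) 45 \left(-3 + 9\right) = 404 - \left(-450\right) 6 = 404 - -2700 = 404 + 2700 = 3104$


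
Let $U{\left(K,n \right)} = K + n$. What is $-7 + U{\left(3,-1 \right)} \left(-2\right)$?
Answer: $-11$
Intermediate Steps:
$-7 + U{\left(3,-1 \right)} \left(-2\right) = -7 + \left(3 - 1\right) \left(-2\right) = -7 + 2 \left(-2\right) = -7 - 4 = -11$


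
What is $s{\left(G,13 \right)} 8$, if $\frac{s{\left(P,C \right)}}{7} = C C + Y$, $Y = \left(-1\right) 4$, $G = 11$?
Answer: $9240$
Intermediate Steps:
$Y = -4$
$s{\left(P,C \right)} = -28 + 7 C^{2}$ ($s{\left(P,C \right)} = 7 \left(C C - 4\right) = 7 \left(C^{2} - 4\right) = 7 \left(-4 + C^{2}\right) = -28 + 7 C^{2}$)
$s{\left(G,13 \right)} 8 = \left(-28 + 7 \cdot 13^{2}\right) 8 = \left(-28 + 7 \cdot 169\right) 8 = \left(-28 + 1183\right) 8 = 1155 \cdot 8 = 9240$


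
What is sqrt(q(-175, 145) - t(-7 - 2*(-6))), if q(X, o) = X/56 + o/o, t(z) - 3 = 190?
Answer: I*sqrt(3122)/4 ≈ 13.969*I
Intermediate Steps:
t(z) = 193 (t(z) = 3 + 190 = 193)
q(X, o) = 1 + X/56 (q(X, o) = X*(1/56) + 1 = X/56 + 1 = 1 + X/56)
sqrt(q(-175, 145) - t(-7 - 2*(-6))) = sqrt((1 + (1/56)*(-175)) - 1*193) = sqrt((1 - 25/8) - 193) = sqrt(-17/8 - 193) = sqrt(-1561/8) = I*sqrt(3122)/4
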